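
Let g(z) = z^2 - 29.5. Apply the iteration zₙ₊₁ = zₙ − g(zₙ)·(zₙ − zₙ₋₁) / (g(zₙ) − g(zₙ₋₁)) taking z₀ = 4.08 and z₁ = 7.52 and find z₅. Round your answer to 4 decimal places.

5.4314

g(4.08) = -12.853600, g(7.52) = 27.050400
z₂ = 7.520000 − 27.050400·(7.520000 − 4.080000) / (27.050400 − (-12.853600)) = 7.520000 − (93.053376)/(39.904000) = 5.188069
g(5.188069) = -2.583940
z₃ = 5.188069 − (-2.583940)·(5.188069 − 7.520000) / (-2.583940 − 27.050400) = 5.188069 − (6.025571)/(-29.634340) = 5.391400
g(5.391400) = -0.432810
z₄ = 5.391400 − (-0.432810)·(5.391400 − 5.188069) / (-0.432810 − (-2.583940)) = 5.391400 − (-0.088004)/(2.151131) = 5.432310
g(5.432310) = 0.009992
z₅ = 5.432310 − 0.009992·(5.432310 − 5.391400) / (0.009992 − (-0.432810)) = 5.432310 − (0.000409)/(0.442802) = 5.431387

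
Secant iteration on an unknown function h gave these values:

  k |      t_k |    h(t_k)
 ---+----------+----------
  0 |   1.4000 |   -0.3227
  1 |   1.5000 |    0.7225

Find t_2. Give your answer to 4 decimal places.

1.4309

t_2 = 1.5000 − 0.7225·(1.5000 − 1.4000) / (0.7225 − (-0.3227))
   = 1.5000 − (0.072250)/(1.045200) = 1.430874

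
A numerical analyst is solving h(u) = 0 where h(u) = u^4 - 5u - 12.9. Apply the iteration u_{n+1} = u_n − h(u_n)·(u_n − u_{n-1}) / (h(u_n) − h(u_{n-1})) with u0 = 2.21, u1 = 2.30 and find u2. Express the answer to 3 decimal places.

2.212

h(2.21) = -0.09557, h(2.30) = 3.58410
u2 = 2.30000 − 3.58410·(2.30000 − 2.21000) / (3.58410 − (-0.09557)) = 2.30000 − (0.32257)/(3.67967) = 2.21234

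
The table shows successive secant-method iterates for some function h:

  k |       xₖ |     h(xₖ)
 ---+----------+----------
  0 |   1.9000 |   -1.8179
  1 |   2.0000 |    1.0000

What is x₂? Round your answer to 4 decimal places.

x₂ = 2.0000 − 1.0000·(2.0000 − 1.9000) / (1.0000 − (-1.8179))
   = 2.0000 − (0.100000)/(2.817900) = 1.964513

1.9645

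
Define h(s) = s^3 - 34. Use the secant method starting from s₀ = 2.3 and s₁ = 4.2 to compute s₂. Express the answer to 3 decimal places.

2.970

h(2.3) = -21.83300, h(4.2) = 40.08800
s₂ = 4.20000 − 40.08800·(4.20000 − 2.30000) / (40.08800 − (-21.83300)) = 4.20000 − (76.16720)/(61.92100) = 2.96993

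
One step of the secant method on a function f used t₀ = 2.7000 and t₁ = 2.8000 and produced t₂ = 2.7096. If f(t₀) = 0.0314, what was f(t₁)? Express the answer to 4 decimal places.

The secant line through (2.7000, 0.0314) and (2.8000, f(t₁)) crosses zero at t₂ = 2.7096.
So (2.7000, 0.0314), (2.8000, f(t₁)), (2.7096, 0) are collinear:
f(t₁) = 0.0314 · (2.8000 − 2.7096) / (2.7000 − 2.7096) = 0.0314 · (0.090400)/(-0.009600) = -0.295683

-0.2957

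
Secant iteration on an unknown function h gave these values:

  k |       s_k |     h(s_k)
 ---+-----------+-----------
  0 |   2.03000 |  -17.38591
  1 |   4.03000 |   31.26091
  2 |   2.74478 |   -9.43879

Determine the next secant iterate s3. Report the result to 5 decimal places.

s3 = 2.74478 − (-9.43879)·(2.74478 − 4.03000) / (-9.43879 − 31.26091)
   = 2.74478 − (12.1309217)/(-40.6997000) = 3.0428392

3.04284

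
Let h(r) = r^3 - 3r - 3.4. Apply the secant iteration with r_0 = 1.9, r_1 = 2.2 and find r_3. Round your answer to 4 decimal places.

h(1.9) = -2.241000, h(2.2) = 0.648000
r_2 = 2.200000 − 0.648000·(2.200000 − 1.900000) / (0.648000 − (-2.241000)) = 2.200000 − (0.194400)/(2.889000) = 2.132710
h(2.132710) = -0.097598
r_3 = 2.132710 − (-0.097598)·(2.132710 − 2.200000) / (-0.097598 − 0.648000) = 2.132710 − (0.006567)/(-0.745598) = 2.141518

2.1415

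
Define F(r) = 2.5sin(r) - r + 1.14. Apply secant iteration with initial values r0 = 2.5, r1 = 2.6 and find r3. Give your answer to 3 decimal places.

F(2.5) = 0.13618, F(2.6) = -0.17125
r2 = 2.60000 − (-0.17125)·(2.60000 − 2.50000) / (-0.17125 − 0.13618) = 2.60000 − (-0.01712)/(-0.30743) = 2.54430
F(2.54430) = 0.00172
r3 = 2.54430 − 0.00172·(2.54430 − 2.60000) / (0.00172 − (-0.17125)) = 2.54430 − (-0.00010)/(0.17297) = 2.54485

2.545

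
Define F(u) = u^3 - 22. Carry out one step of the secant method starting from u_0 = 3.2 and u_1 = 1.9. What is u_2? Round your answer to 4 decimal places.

2.6597

F(3.2) = 10.768000, F(1.9) = -15.141000
u_2 = 1.900000 − (-15.141000)·(1.900000 − 3.200000) / (-15.141000 − 10.768000) = 1.900000 − (19.683300)/(-25.909000) = 2.659709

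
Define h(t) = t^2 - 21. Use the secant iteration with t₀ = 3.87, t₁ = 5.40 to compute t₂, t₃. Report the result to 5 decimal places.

h(3.87) = -6.0231000, h(5.40) = 8.1600000
t₂ = 5.4000000 − 8.1600000·(5.4000000 − 3.8700000) / (8.1600000 − (-6.0231000)) = 5.4000000 − (12.4848000)/(14.1831000) = 4.5197411
h(4.5197411) = -0.5719404
t₃ = 4.5197411 − (-0.5719404)·(4.5197411 − 5.4000000) / (-0.5719404 − 8.1600000) = 4.5197411 − (0.5034556)/(-8.7319404) = 4.5773979

4.51974, 4.57740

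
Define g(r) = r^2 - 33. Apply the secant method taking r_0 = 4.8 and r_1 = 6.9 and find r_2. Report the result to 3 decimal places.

5.651

g(4.8) = -9.96000, g(6.9) = 14.61000
r_2 = 6.90000 − 14.61000·(6.90000 − 4.80000) / (14.61000 − (-9.96000)) = 6.90000 − (30.68100)/(24.57000) = 5.65128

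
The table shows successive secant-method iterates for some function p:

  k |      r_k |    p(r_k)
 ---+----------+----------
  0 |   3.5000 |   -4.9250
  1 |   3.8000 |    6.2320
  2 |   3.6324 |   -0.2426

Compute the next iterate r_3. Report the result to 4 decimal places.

3.6387

r_3 = 3.6324 − (-0.2426)·(3.6324 − 3.8000) / (-0.2426 − 6.2320)
   = 3.6324 − (0.040660)/(-6.474600) = 3.638680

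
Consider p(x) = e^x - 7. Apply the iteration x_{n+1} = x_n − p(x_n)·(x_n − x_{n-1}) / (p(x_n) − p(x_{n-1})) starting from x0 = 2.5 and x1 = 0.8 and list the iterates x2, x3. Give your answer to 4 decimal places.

p(2.5) = 5.182494, p(0.8) = -4.774459
x2 = 0.800000 − (-4.774459)·(0.800000 − 2.500000) / (-4.774459 − 5.182494) = 0.800000 − (8.116580)/(-9.956953) = 1.615167
p(1.615167) = -1.971272
x3 = 1.615167 − (-1.971272)·(1.615167 − 0.800000) / (-1.971272 − (-4.774459)) = 1.615167 − (-1.606916)/(2.803187) = 2.188413

1.6152, 2.1884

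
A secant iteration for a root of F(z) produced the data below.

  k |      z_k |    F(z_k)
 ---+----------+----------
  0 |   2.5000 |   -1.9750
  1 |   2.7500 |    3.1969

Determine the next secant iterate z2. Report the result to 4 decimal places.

2.5955

z2 = 2.7500 − 3.1969·(2.7500 − 2.5000) / (3.1969 − (-1.9750))
   = 2.7500 − (0.799225)/(5.171900) = 2.595468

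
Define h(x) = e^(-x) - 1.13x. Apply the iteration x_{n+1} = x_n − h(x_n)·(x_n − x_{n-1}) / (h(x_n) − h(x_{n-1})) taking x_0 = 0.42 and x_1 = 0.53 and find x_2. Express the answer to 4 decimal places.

h(0.42) = 0.182447, h(0.53) = -0.010295
x_2 = 0.530000 − (-0.010295)·(0.530000 − 0.420000) / (-0.010295 − 0.182447) = 0.530000 − (-0.001132)/(-0.192742) = 0.524125

0.5241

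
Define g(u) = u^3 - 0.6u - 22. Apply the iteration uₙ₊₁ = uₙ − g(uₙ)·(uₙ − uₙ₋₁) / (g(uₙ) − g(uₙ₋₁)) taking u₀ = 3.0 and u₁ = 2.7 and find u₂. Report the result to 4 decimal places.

g(3.0) = 3.200000, g(2.7) = -3.937000
u₂ = 2.700000 − (-3.937000)·(2.700000 − 3.000000) / (-3.937000 − 3.200000) = 2.700000 − (1.181100)/(-7.137000) = 2.865490

2.8655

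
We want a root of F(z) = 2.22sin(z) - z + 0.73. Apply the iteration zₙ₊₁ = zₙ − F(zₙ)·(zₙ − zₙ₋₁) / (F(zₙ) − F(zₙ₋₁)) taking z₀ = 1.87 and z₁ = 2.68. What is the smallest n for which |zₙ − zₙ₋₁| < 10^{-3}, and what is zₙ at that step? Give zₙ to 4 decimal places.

F(1.87) = 0.981369, F(2.68) = -0.961268
z₂ = 2.680000 − (-0.961268)·(0.810000)/(-1.942637) = 2.279191;  |Δ| = 0.400809
F(2.279191) = 0.136694
z₃ = 2.279191 − 0.136694·(-0.400809)/(1.097963) = 2.329091;  |Δ| = 0.049900
F(2.329091) = 0.012652
z₄ = 2.329091 − 0.012652·(0.049900)/(-0.124043) = 2.334180;  |Δ| = 0.005090
F(2.334180) = -0.000229
z₅ = 2.334180 − (-0.000229)·(0.005090)/(-0.012880) = 2.334090;  |Δ| = 0.000090
|z₅ − z₄| = 0.000090 < 10^{-3}

n = 5, zₙ = 2.3341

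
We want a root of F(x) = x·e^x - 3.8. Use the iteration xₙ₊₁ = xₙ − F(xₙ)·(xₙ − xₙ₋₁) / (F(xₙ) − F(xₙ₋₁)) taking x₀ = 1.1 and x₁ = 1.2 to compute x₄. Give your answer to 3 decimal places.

F(1.1) = -0.49542, F(1.2) = 0.18414
x₂ = 1.20000 − 0.18414·(1.20000 − 1.10000) / (0.18414 − (-0.49542)) = 1.20000 − (0.01841)/(0.67956) = 1.17290
F(1.17290) = -0.00993
x₃ = 1.17290 − (-0.00993)·(1.17290 − 1.20000) / (-0.00993 − 0.18414) = 1.17290 − (0.00027)/(-0.19407) = 1.17429
F(1.17429) = -0.00019
x₄ = 1.17429 − (-0.00019)·(1.17429 − 1.17290) / (-0.00019 − (-0.00993)) = 1.17429 − (0.00000)/(0.00974) = 1.17432

1.174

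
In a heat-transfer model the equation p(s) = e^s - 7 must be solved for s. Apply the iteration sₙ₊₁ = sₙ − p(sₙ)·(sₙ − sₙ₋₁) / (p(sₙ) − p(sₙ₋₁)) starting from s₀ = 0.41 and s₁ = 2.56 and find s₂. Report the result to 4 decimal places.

1.4434

p(0.41) = -5.493182, p(2.56) = 5.935817
s₂ = 2.560000 − 5.935817·(2.560000 − 0.410000) / (5.935817 − (-5.493182)) = 2.560000 − (12.762007)/(11.429000) = 1.443366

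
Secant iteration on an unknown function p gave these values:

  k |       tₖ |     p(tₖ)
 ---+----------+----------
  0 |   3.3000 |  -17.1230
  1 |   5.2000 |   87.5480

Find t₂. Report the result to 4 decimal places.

t₂ = 5.2000 − 87.5480·(5.2000 − 3.3000) / (87.5480 − (-17.1230))
   = 5.2000 − (166.341200)/(104.671000) = 3.610819

3.6108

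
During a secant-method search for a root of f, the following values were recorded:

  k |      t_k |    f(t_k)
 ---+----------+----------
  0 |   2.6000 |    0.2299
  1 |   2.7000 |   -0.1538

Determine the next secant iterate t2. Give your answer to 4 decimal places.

2.6599

t2 = 2.7000 − (-0.1538)·(2.7000 − 2.6000) / (-0.1538 − 0.2299)
   = 2.7000 − (-0.015380)/(-0.383700) = 2.659917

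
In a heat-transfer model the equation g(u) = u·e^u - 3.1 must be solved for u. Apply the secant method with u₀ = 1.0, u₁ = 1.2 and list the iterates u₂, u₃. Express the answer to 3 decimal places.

g(1.0) = -0.38172, g(1.2) = 0.88414
u₂ = 1.20000 − 0.88414·(1.20000 − 1.00000) / (0.88414 − (-0.38172)) = 1.20000 − (0.17683)/(1.26586) = 1.06031
g(1.06031) = -0.03860
u₃ = 1.06031 − (-0.03860)·(1.06031 − 1.20000) / (-0.03860 − 0.88414) = 1.06031 − (0.00539)/(-0.92274) = 1.06615

1.060, 1.066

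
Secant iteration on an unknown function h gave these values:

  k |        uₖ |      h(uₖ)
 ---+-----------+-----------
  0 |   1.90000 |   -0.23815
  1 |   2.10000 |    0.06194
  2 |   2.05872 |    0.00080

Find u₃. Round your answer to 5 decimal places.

u₃ = 2.05872 − 0.00080·(2.05872 − 2.10000) / (0.00080 − 0.06194)
   = 2.05872 − (-0.0000330)/(-0.0611400) = 2.0581799

2.05818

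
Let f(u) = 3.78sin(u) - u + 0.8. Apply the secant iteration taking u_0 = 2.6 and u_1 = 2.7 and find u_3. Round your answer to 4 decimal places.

f(2.6) = 0.148595, f(2.7) = -0.284504
u_2 = 2.700000 − (-0.284504)·(2.700000 − 2.600000) / (-0.284504 − 0.148595) = 2.700000 − (-0.028450)/(-0.433099) = 2.634310
f(2.634310) = 0.002030
u_3 = 2.634310 − 0.002030·(2.634310 − 2.700000) / (0.002030 − (-0.284504)) = 2.634310 − (-0.000133)/(0.286534) = 2.634775

2.6348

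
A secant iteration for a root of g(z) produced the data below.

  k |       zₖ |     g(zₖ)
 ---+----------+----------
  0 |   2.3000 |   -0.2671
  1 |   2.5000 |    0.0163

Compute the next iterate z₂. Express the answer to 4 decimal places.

z₂ = 2.5000 − 0.0163·(2.5000 − 2.3000) / (0.0163 − (-0.2671))
   = 2.5000 − (0.003260)/(0.283400) = 2.488497

2.4885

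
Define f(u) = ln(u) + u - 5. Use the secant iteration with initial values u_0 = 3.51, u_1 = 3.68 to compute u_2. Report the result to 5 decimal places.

3.69337

f(3.51) = -0.2343840, f(3.68) = -0.0170872
u_2 = 3.6800000 − (-0.0170872)·(3.6800000 − 3.5100000) / (-0.0170872 − (-0.2343840)) = 3.6800000 − (-0.0029048)/(0.2172967) = 3.6933680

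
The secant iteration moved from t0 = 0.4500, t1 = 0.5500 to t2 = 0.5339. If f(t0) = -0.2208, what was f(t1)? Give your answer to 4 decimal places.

0.0424

The secant line through (0.4500, -0.2208) and (0.5500, f(t1)) crosses zero at t2 = 0.5339.
So (0.4500, -0.2208), (0.5500, f(t1)), (0.5339, 0) are collinear:
f(t1) = -0.2208 · (0.5500 − 0.5339) / (0.4500 − 0.5339) = -0.2208 · (0.016100)/(-0.083900) = 0.042370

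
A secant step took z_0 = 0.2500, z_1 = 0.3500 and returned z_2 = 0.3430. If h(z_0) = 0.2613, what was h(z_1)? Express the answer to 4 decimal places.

-0.0197

The secant line through (0.2500, 0.2613) and (0.3500, h(z_1)) crosses zero at z_2 = 0.3430.
So (0.2500, 0.2613), (0.3500, h(z_1)), (0.3430, 0) are collinear:
h(z_1) = 0.2613 · (0.3500 − 0.3430) / (0.2500 − 0.3430) = 0.2613 · (0.007000)/(-0.093000) = -0.019668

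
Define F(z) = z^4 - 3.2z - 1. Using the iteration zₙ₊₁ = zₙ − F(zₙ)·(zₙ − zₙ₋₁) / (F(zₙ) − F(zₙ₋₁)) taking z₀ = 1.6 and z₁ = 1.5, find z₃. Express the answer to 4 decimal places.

F(1.6) = 0.433600, F(1.5) = -0.737500
z₂ = 1.500000 − (-0.737500)·(1.500000 − 1.600000) / (-0.737500 − 0.433600) = 1.500000 − (0.073750)/(-1.171100) = 1.562975
F(1.562975) = -0.033805
z₃ = 1.562975 − (-0.033805)·(1.562975 − 1.500000) / (-0.033805 − (-0.737500)) = 1.562975 − (-0.002129)/(0.703695) = 1.566000

1.5660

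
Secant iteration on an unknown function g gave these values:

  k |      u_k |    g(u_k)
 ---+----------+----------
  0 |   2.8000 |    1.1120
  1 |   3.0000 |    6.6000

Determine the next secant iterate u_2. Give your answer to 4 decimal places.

2.7595

u_2 = 3.0000 − 6.6000·(3.0000 − 2.8000) / (6.6000 − 1.1120)
   = 3.0000 − (1.320000)/(5.488000) = 2.759475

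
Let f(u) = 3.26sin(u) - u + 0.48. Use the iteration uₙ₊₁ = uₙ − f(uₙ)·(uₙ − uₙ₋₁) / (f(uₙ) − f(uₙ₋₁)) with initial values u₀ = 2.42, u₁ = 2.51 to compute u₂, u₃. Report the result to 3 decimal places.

2.480, 2.481

f(2.42) = 0.21349, f(2.51) = -0.10520
u₂ = 2.51000 − (-0.10520)·(2.51000 − 2.42000) / (-0.10520 − 0.21349) = 2.51000 − (-0.00947)/(-0.31869) = 2.48029
f(2.48029) = 0.00182
u₃ = 2.48029 − 0.00182·(2.48029 − 2.51000) / (0.00182 − (-0.10520)) = 2.48029 − (-0.00005)/(0.10701) = 2.48080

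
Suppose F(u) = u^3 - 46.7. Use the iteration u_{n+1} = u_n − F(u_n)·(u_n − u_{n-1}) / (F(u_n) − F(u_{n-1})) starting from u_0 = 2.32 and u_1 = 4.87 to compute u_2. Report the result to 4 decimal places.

F(2.32) = -34.212832, F(4.87) = 68.801303
u_2 = 4.870000 − 68.801303·(4.870000 − 2.320000) / (68.801303 − (-34.212832)) = 4.870000 − (175.443323)/(103.014135) = 3.166900

3.1669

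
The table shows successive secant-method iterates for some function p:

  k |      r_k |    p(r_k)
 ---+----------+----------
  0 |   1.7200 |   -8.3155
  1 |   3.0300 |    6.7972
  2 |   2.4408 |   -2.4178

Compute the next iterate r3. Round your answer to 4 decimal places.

2.5954

r3 = 2.4408 − (-2.4178)·(2.4408 − 3.0300) / (-2.4178 − 6.7972)
   = 2.4408 − (1.424568)/(-9.215000) = 2.595392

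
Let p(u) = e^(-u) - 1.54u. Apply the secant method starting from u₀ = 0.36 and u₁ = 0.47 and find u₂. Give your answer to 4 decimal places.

p(0.36) = 0.143276, p(0.47) = -0.098798
u₂ = 0.470000 − (-0.098798)·(0.470000 − 0.360000) / (-0.098798 − 0.143276) = 0.470000 − (-0.010868)/(-0.242074) = 0.425106

0.4251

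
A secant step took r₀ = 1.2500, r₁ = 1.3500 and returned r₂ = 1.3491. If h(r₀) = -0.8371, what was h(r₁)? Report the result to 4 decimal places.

0.0076

The secant line through (1.2500, -0.8371) and (1.3500, h(r₁)) crosses zero at r₂ = 1.3491.
So (1.2500, -0.8371), (1.3500, h(r₁)), (1.3491, 0) are collinear:
h(r₁) = -0.8371 · (1.3500 − 1.3491) / (1.2500 − 1.3491) = -0.8371 · (0.000900)/(-0.099100) = 0.007602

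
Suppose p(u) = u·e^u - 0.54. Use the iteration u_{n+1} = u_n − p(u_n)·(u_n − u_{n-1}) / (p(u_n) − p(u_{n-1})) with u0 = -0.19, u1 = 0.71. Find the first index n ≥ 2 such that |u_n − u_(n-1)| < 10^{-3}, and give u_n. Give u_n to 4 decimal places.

p(-0.19) = -0.697122, p(0.71) = 0.904134
u2 = 0.710000 − 0.904134·(0.900000)/(1.601256) = 0.201824;  |Δ| = 0.508176
p(0.201824) = -0.293042
u3 = 0.201824 − (-0.293042)·(-0.508176)/(-1.197176) = 0.326214;  |Δ| = 0.124390
p(0.326214) = -0.087961
u4 = 0.326214 − (-0.087961)·(0.124390)/(0.205081) = 0.379566;  |Δ| = 0.053352
p(0.379566) = 0.014794
u5 = 0.379566 − 0.014794·(0.053352)/(0.102755) = 0.371885;  |Δ| = 0.007681
p(0.371885) = -0.000593
u6 = 0.371885 − (-0.000593)·(-0.007681)/(-0.015386) = 0.372181;  |Δ| = 0.000296
|u6 − u5| = 0.000296 < 10^{-3}

n = 6, u_n = 0.3722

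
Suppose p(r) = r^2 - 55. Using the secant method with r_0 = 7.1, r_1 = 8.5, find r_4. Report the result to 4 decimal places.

7.4162

p(7.1) = -4.590000, p(8.5) = 17.250000
r_2 = 8.500000 − 17.250000·(8.500000 − 7.100000) / (17.250000 − (-4.590000)) = 8.500000 − (24.150000)/(21.840000) = 7.394231
p(7.394231) = -0.325351
r_3 = 7.394231 − (-0.325351)·(7.394231 − 8.500000) / (-0.325351 − 17.250000) = 7.394231 − (0.359763)/(-17.575351) = 7.414701
p(7.414701) = -0.022216
r_4 = 7.414701 − (-0.022216)·(7.414701 − 7.394231) / (-0.022216 − (-0.325351)) = 7.414701 − (-0.000455)/(0.303135) = 7.416201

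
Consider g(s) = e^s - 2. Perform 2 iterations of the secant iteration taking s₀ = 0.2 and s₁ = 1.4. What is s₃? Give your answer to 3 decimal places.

g(0.2) = -0.77860, g(1.4) = 2.05520
s₂ = 1.40000 − 2.05520·(1.40000 − 0.20000) / (2.05520 − (-0.77860)) = 1.40000 − (2.46624)/(2.83380) = 0.52970
g(0.52970) = -0.30157
s₃ = 0.52970 − (-0.30157)·(0.52970 − 1.40000) / (-0.30157 − 2.05520) = 0.52970 − (0.26245)/(-2.35677) = 0.64107

0.641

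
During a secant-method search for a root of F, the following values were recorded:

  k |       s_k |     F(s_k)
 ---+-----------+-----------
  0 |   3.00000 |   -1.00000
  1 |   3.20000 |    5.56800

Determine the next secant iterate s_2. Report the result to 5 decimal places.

s_2 = 3.20000 − 5.56800·(3.20000 − 3.00000) / (5.56800 − (-1.00000))
   = 3.20000 − (1.1136000)/(6.5680000) = 3.0304507

3.03045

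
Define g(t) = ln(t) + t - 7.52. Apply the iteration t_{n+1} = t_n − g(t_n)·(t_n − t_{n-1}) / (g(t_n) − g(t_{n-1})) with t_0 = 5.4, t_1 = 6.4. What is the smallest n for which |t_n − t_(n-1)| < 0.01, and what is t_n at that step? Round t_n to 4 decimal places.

n = 3, t_n = 5.7677

g(5.4) = -0.433601, g(6.4) = 0.736298
t_2 = 6.400000 − 0.736298·(1.000000)/(1.169899) = 5.770631;  |Δ| = 0.629369
g(5.770631) = 0.003413
t_3 = 5.770631 − 0.003413·(-0.629369)/(-0.732885) = 5.767701;  |Δ| = 0.002931
|t_3 − t_2| = 0.002931 < 0.01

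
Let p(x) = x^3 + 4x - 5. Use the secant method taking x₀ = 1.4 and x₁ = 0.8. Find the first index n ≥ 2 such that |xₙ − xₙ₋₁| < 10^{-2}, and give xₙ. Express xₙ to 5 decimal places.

p(1.4) = 3.3440000, p(0.8) = -1.2880000
x₂ = 0.8000000 − (-1.2880000)·(-0.6000000)/(-4.6320000) = 0.9668394;  |Δ| = 0.1668394
p(0.9668394) = -0.2288619
x₃ = 0.9668394 − (-0.2288619)·(0.1668394)/(1.0591381) = 1.0028906;  |Δ| = 0.0360512
p(1.0028906) = 0.0202590
x₄ = 1.0028906 − 0.0202590·(0.0360512)/(0.2491210) = 0.9999588;  |Δ| = 0.0029318
|x₄ − x₃| = 0.0029318 < 10^{-2}

n = 4, xₙ = 0.99996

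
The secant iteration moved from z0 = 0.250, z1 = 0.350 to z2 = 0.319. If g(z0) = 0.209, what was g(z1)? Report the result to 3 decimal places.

-0.094

The secant line through (0.250, 0.209) and (0.350, g(z1)) crosses zero at z2 = 0.319.
So (0.250, 0.209), (0.350, g(z1)), (0.319, 0) are collinear:
g(z1) = 0.209 · (0.350 − 0.319) / (0.250 − 0.319) = 0.209 · (0.03100)/(-0.06900) = -0.09390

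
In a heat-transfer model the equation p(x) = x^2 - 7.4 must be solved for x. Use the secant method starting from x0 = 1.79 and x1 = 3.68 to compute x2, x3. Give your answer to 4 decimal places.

2.5571, 2.6952

p(1.79) = -4.195900, p(3.68) = 6.142400
x2 = 3.680000 − 6.142400·(3.680000 − 1.790000) / (6.142400 − (-4.195900)) = 3.680000 − (11.609136)/(10.338300) = 2.557075
p(2.557075) = -0.861368
x3 = 2.557075 − (-0.861368)·(2.557075 − 3.680000) / (-0.861368 − 6.142400) = 2.557075 − (0.967251)/(-7.003768) = 2.695179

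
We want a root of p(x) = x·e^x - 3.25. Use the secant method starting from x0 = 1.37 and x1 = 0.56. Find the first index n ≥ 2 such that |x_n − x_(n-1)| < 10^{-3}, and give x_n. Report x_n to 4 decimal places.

n = 6, x_n = 1.0913

p(1.37) = 2.141430, p(0.56) = -2.269623
x2 = 0.560000 − (-2.269623)·(-0.810000)/(-4.411054) = 0.976770;  |Δ| = 0.416770
p(0.976770) = -0.655832
x3 = 0.976770 − (-0.655832)·(0.416770)/(1.613792) = 1.146142;  |Δ| = 0.169372
p(1.146142) = 0.355799
x4 = 1.146142 − 0.355799·(0.169372)/(1.011631) = 1.086572;  |Δ| = 0.059570
p(1.086572) = -0.029294
x5 = 1.086572 − (-0.029294)·(-0.059570)/(-0.385093) = 1.091104;  |Δ| = 0.004531
p(1.091104) = -0.001174
x6 = 1.091104 − (-0.001174)·(0.004531)/(0.028120) = 1.091293;  |Δ| = 0.000189
|x6 − x5| = 0.000189 < 10^{-3}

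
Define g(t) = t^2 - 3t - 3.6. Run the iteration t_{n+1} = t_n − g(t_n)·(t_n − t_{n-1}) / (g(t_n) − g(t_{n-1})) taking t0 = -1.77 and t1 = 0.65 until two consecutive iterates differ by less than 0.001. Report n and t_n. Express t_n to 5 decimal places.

n = 6, t_n = -0.91868

g(-1.77) = 4.8429000, g(0.65) = -5.1275000
t2 = 0.6500000 − (-5.1275000)·(2.4200000)/(-9.9704000) = -0.5945388;  |Δ| = 1.2445388
g(-0.5945388) = -1.4629071
t3 = -0.5945388 − (-1.4629071)·(-1.2445388)/(3.6645929) = -1.0913593;  |Δ| = 0.4968204
g(-1.0913593) = 0.8651429
t4 = -1.0913593 − 0.8651429·(-0.4968204)/(2.3280499) = -0.9067324;  |Δ| = 0.1846269
g(-0.9067324) = -0.0576393
t5 = -0.9067324 − (-0.0576393)·(0.1846269)/(-0.9227822) = -0.9182646;  |Δ| = 0.0115323
g(-0.9182646) = -0.0019962
t6 = -0.9182646 − (-0.0019962)·(-0.0115323)/(0.0556432) = -0.9186783;  |Δ| = 0.0004137
|t6 − t5| = 0.0004137 < 0.001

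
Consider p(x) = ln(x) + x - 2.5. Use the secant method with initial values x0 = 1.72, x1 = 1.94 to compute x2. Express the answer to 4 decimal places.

1.8736

p(1.72) = -0.237676, p(1.94) = 0.102688
x2 = 1.940000 − 0.102688·(1.940000 − 1.720000) / (0.102688 − (-0.237676)) = 1.940000 − (0.022591)/(0.340364) = 1.873626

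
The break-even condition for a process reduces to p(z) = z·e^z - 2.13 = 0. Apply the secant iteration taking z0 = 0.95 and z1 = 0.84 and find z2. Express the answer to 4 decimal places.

0.8797

p(0.95) = 0.326424, p(0.84) = -0.184252
z2 = 0.840000 − (-0.184252)·(0.840000 − 0.950000) / (-0.184252 − 0.326424) = 0.840000 − (0.020268)/(-0.510676) = 0.879688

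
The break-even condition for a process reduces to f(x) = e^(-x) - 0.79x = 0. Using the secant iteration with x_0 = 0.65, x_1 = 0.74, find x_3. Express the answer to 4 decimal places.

0.6565

f(0.65) = 0.008546, f(0.74) = -0.107486
x_2 = 0.740000 − (-0.107486)·(0.740000 − 0.650000) / (-0.107486 − 0.008546) = 0.740000 − (-0.009674)/(-0.116032) = 0.656629
f(0.656629) = -0.000140
x_3 = 0.656629 − (-0.000140)·(0.656629 − 0.740000) / (-0.000140 − (-0.107486)) = 0.656629 − (0.000012)/(0.107346) = 0.656520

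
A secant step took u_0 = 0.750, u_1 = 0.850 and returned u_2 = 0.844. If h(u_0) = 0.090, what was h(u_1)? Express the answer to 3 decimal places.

The secant line through (0.750, 0.090) and (0.850, h(u_1)) crosses zero at u_2 = 0.844.
So (0.750, 0.090), (0.850, h(u_1)), (0.844, 0) are collinear:
h(u_1) = 0.090 · (0.850 − 0.844) / (0.750 − 0.844) = 0.090 · (0.00600)/(-0.09400) = -0.00574

-0.006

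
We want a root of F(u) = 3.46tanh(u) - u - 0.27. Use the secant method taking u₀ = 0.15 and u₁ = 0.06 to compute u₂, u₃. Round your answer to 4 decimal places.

0.1107, 0.1104

F(0.15) = 0.095142, F(0.06) = -0.122649
u₂ = 0.060000 − (-0.122649)·(0.060000 − 0.150000) / (-0.122649 − 0.095142) = 0.060000 − (0.011038)/(-0.217791) = 0.110683
F(0.110683) = 0.000725
u₃ = 0.110683 − 0.000725·(0.110683 − 0.060000) / (0.000725 − (-0.122649)) = 0.110683 − (0.000037)/(0.123374) = 0.110386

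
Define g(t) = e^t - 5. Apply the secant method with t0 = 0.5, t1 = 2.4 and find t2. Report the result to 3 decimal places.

1.179

g(0.5) = -3.35128, g(2.4) = 6.02318
t2 = 2.40000 − 6.02318·(2.40000 − 0.50000) / (6.02318 − (-3.35128)) = 2.40000 − (11.44404)/(9.37446) = 1.17923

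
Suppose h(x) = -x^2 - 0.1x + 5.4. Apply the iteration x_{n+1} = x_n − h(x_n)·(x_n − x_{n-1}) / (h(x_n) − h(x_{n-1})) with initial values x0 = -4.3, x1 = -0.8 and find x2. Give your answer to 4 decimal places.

h(-4.3) = -12.660000, h(-0.8) = 4.840000
x2 = -0.800000 − 4.840000·(-0.800000 − (-4.300000)) / (4.840000 − (-12.660000)) = -0.800000 − (16.940000)/(17.500000) = -1.768000

-1.7680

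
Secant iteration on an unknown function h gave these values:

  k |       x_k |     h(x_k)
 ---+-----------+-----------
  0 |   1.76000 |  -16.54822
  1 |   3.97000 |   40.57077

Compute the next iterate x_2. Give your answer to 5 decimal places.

x_2 = 3.97000 − 40.57077·(3.97000 − 1.76000) / (40.57077 − (-16.54822))
   = 3.97000 − (89.6614017)/(57.1189900) = 2.4002698

2.40027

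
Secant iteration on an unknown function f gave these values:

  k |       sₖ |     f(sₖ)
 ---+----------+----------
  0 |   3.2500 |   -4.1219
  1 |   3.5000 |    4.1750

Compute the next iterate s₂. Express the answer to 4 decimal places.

s₂ = 3.5000 − 4.1750·(3.5000 − 3.2500) / (4.1750 − (-4.1219))
   = 3.5000 − (1.043750)/(8.296900) = 3.374200

3.3742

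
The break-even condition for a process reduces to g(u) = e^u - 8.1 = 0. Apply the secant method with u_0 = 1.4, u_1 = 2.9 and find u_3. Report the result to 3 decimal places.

1.997

g(1.4) = -4.04480, g(2.9) = 10.07415
u_2 = 2.90000 − 10.07415·(2.90000 − 1.40000) / (10.07415 − (-4.04480)) = 2.90000 − (15.11122)/(14.11895) = 1.82972
g(1.82972) = -1.86786
u_3 = 1.82972 − (-1.86786)·(1.82972 − 2.90000) / (-1.86786 − 10.07415) = 1.82972 − (1.99913)/(-11.94200) = 1.99712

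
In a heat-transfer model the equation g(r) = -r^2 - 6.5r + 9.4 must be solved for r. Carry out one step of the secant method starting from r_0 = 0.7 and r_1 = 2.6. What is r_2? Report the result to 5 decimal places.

1.14490

g(0.7) = 4.3600000, g(2.6) = -14.2600000
r_2 = 2.6000000 − (-14.2600000)·(2.6000000 − 0.7000000) / (-14.2600000 − 4.3600000) = 2.6000000 − (-27.0940000)/(-18.6200000) = 1.1448980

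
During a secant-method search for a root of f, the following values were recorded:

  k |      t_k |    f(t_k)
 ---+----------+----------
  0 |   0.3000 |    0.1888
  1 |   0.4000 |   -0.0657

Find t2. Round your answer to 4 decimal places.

t2 = 0.4000 − (-0.0657)·(0.4000 − 0.3000) / (-0.0657 − 0.1888)
   = 0.4000 − (-0.006570)/(-0.254500) = 0.374185

0.3742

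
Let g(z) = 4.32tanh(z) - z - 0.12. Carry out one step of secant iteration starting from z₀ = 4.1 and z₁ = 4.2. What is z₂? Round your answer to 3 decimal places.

g(4.1) = 0.09763, g(4.2) = -0.00194
z₂ = 4.20000 − (-0.00194)·(4.20000 − 4.10000) / (-0.00194 − 0.09763) = 4.20000 − (-0.00019)/(-0.09957) = 4.19805

4.198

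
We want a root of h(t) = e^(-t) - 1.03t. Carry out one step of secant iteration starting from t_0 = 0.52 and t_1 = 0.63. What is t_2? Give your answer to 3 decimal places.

0.557

h(0.52) = 0.05892, h(0.63) = -0.11631
t_2 = 0.63000 − (-0.11631)·(0.63000 − 0.52000) / (-0.11631 − 0.05892) = 0.63000 − (-0.01279)/(-0.17523) = 0.55699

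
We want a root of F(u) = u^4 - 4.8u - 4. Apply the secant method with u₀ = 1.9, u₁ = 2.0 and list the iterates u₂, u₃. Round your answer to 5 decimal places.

F(1.9) = -0.0879000, F(2.0) = 2.4000000
u₂ = 2.0000000 − 2.4000000·(2.0000000 − 1.9000000) / (2.4000000 − (-0.0879000)) = 2.0000000 − (0.2400000)/(2.4879000) = 1.9035331
F(1.9035331) = -0.0076540
u₃ = 1.9035331 − (-0.0076540)·(1.9035331 − 2.0000000) / (-0.0076540 − 2.4000000) = 1.9035331 − (0.0007384)/(-2.4076540) = 1.9038398

1.90353, 1.90384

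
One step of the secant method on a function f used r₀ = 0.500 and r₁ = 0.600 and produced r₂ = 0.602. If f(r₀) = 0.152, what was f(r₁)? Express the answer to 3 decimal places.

The secant line through (0.500, 0.152) and (0.600, f(r₁)) crosses zero at r₂ = 0.602.
So (0.500, 0.152), (0.600, f(r₁)), (0.602, 0) are collinear:
f(r₁) = 0.152 · (0.600 − 0.602) / (0.500 − 0.602) = 0.152 · (-0.00200)/(-0.10200) = 0.00298

0.003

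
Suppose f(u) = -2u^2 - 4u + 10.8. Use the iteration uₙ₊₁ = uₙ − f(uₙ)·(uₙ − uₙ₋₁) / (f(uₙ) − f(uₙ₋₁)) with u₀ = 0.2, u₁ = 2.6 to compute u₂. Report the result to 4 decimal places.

1.2333

f(0.2) = 9.920000, f(2.6) = -13.120000
u₂ = 2.600000 − (-13.120000)·(2.600000 − 0.200000) / (-13.120000 − 9.920000) = 2.600000 − (-31.488000)/(-23.040000) = 1.233333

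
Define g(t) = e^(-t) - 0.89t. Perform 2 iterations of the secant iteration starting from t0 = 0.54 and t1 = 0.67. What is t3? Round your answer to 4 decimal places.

0.6103

g(0.54) = 0.102148, g(0.67) = -0.084591
t2 = 0.670000 − (-0.084591)·(0.670000 − 0.540000) / (-0.084591 − 0.102148) = 0.670000 − (-0.010997)/(-0.186740) = 0.611111
g(0.611111) = -0.001141
t3 = 0.611111 − (-0.001141)·(0.611111 − 0.670000) / (-0.001141 − (-0.084591)) = 0.611111 − (0.000067)/(0.083450) = 0.610306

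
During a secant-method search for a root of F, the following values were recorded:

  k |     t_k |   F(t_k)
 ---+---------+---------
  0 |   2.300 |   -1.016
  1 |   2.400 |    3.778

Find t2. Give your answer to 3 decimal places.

2.321

t2 = 2.400 − 3.778·(2.400 − 2.300) / (3.778 − (-1.016))
   = 2.400 − (0.37780)/(4.79400) = 2.32119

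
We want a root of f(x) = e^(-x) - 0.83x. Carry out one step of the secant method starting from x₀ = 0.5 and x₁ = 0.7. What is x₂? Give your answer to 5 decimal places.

f(0.5) = 0.1915307, f(0.7) = -0.0844147
x₂ = 0.7000000 − (-0.0844147)·(0.7000000 − 0.5000000) / (-0.0844147 − 0.1915307) = 0.7000000 − (-0.0168829)/(-0.2759454) = 0.6388178

0.63882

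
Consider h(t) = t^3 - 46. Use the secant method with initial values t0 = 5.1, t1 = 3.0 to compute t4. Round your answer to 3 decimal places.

h(5.1) = 86.65100, h(3.0) = -19.00000
t2 = 3.00000 − (-19.00000)·(3.00000 − 5.10000) / (-19.00000 − 86.65100) = 3.00000 − (39.90000)/(-105.65100) = 3.37766
h(3.37766) = -7.46572
t3 = 3.37766 − (-7.46572)·(3.37766 − 3.00000) / (-7.46572 − (-19.00000)) = 3.37766 − (-2.81949)/(11.53428) = 3.62210
h(3.62210) = 1.52066
t4 = 3.62210 − 1.52066·(3.62210 − 3.37766) / (1.52066 − (-7.46572)) = 3.62210 − (0.37172)/(8.98639) = 3.58074

3.581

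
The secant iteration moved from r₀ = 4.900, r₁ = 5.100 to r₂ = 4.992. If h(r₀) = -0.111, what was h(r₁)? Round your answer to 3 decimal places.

The secant line through (4.900, -0.111) and (5.100, h(r₁)) crosses zero at r₂ = 4.992.
So (4.900, -0.111), (5.100, h(r₁)), (4.992, 0) are collinear:
h(r₁) = -0.111 · (5.100 − 4.992) / (4.900 − 4.992) = -0.111 · (0.10800)/(-0.09200) = 0.13030

0.130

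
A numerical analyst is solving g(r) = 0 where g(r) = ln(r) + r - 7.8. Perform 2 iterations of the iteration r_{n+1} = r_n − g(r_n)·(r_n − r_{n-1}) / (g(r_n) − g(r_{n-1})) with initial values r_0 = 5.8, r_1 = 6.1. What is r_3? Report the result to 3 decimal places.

6.007

g(5.8) = -0.24214, g(6.1) = 0.10829
r_2 = 6.10000 − 0.10829·(6.10000 − 5.80000) / (0.10829 − (-0.24214)) = 6.10000 − (0.03249)/(0.35043) = 6.00730
g(6.00730) = 0.00027
r_3 = 6.00730 − 0.00027·(6.00730 − 6.10000) / (0.00027 − 0.10829) = 6.00730 − (-0.00003)/(-0.10802) = 6.00706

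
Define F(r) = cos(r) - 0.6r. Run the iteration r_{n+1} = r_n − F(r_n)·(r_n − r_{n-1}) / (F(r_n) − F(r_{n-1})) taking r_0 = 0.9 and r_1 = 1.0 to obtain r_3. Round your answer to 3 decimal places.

F(0.9) = 0.08161, F(1.0) = -0.05970
r_2 = 1.00000 − (-0.05970)·(1.00000 − 0.90000) / (-0.05970 − 0.08161) = 1.00000 − (-0.00597)/(-0.14131) = 0.95775
F(0.95775) = 0.00071
r_3 = 0.95775 − 0.00071·(0.95775 − 1.00000) / (0.00071 − (-0.05970)) = 0.95775 − (-0.00003)/(0.06040) = 0.95825

0.958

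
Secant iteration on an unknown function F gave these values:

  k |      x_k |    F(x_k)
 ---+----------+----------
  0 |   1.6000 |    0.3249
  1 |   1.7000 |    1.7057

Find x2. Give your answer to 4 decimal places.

x2 = 1.7000 − 1.7057·(1.7000 − 1.6000) / (1.7057 − 0.3249)
   = 1.7000 − (0.170570)/(1.380800) = 1.576470

1.5765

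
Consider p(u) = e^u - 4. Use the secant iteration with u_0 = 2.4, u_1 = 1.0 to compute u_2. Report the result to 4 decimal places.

1.2161

p(2.4) = 7.023176, p(1.0) = -1.281718
u_2 = 1.000000 − (-1.281718)·(1.000000 − 2.400000) / (-1.281718 − 7.023176) = 1.000000 − (1.794405)/(-8.304895) = 1.216066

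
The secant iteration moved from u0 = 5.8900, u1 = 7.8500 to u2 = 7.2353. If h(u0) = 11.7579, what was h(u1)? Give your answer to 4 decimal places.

-5.3725

The secant line through (5.8900, 11.7579) and (7.8500, h(u1)) crosses zero at u2 = 7.2353.
So (5.8900, 11.7579), (7.8500, h(u1)), (7.2353, 0) are collinear:
h(u1) = 11.7579 · (7.8500 − 7.2353) / (5.8900 − 7.2353) = 11.7579 · (0.614700)/(-1.345300) = -5.372468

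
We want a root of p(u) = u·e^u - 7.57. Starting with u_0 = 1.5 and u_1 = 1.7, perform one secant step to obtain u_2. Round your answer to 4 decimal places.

p(1.5) = -0.847466, p(1.7) = 1.735711
u_2 = 1.700000 − 1.735711·(1.700000 − 1.500000) / (1.735711 − (-0.847466)) = 1.700000 − (0.347142)/(2.583177) = 1.565614

1.5656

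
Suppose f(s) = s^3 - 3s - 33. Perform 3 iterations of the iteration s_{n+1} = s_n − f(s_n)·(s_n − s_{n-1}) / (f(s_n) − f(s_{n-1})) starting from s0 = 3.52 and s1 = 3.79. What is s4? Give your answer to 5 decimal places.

3.51841

f(3.52) = 0.0542080, f(3.79) = 10.0699390
s2 = 3.7900000 − 10.0699390·(3.7900000 − 3.5200000) / (10.0699390 − 0.0542080) = 3.7900000 − (2.7188835)/(10.0157310) = 3.5185387
f(3.5185387) = 0.0042956
s3 = 3.5185387 − 0.0042956·(3.5185387 − 3.7900000) / (0.0042956 − 10.0699390) = 3.5185387 − (-0.0011661)/(-10.0656434) = 3.5184228
f(3.5184228) = 0.0003406
s4 = 3.5184228 − 0.0003406·(3.5184228 − 3.5185387) / (0.0003406 − 0.0042956) = 3.5184228 − (0.0000000)/(-0.0039550) = 3.5184129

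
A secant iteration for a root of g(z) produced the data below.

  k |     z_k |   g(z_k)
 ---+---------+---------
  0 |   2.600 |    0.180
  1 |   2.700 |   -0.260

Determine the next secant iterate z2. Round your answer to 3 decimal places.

z2 = 2.700 − (-0.260)·(2.700 − 2.600) / (-0.260 − 0.180)
   = 2.700 − (-0.02600)/(-0.44000) = 2.64091

2.641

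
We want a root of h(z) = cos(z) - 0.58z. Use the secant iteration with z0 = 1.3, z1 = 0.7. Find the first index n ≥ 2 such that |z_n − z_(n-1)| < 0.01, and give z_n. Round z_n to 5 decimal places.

n = 4, z_n = 0.97192

h(1.3) = -0.4865012, h(0.7) = 0.3588422
z2 = 0.7000000 − 0.3588422·(-0.6000000)/(0.8453434) = 0.9546957;  |Δ| = 0.2546957
h(0.9546957) = 0.0241336
z3 = 0.9546957 − 0.0241336·(0.2546957)/(-0.3347085) = 0.9730601;  |Δ| = 0.0183644
h(0.9730601) = -0.0016022
z4 = 0.9730601 − (-0.0016022)·(0.0183644)/(-0.0257359) = 0.9719168;  |Δ| = 0.0011433
|z4 − z3| = 0.0011433 < 0.01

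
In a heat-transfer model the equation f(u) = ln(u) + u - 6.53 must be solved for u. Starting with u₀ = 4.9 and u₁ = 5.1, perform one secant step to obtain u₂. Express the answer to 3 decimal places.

f(4.9) = -0.04076, f(5.1) = 0.19924
u₂ = 5.10000 − 0.19924·(5.10000 − 4.90000) / (0.19924 − (-0.04076)) = 5.10000 − (0.03985)/(0.24001) = 4.93397

4.934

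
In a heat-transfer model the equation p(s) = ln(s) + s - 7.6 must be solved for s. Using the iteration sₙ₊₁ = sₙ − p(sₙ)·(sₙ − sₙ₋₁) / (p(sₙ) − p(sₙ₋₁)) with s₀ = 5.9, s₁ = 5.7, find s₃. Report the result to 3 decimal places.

5.836

p(5.9) = 0.07495, p(5.7) = -0.15953
s₂ = 5.70000 − (-0.15953)·(5.70000 − 5.90000) / (-0.15953 − 0.07495) = 5.70000 − (0.03191)/(-0.23449) = 5.83607
p(5.83607) = 0.00013
s₃ = 5.83607 − 0.00013·(5.83607 − 5.70000) / (0.00013 − (-0.15953)) = 5.83607 − (0.00002)/(0.15966) = 5.83596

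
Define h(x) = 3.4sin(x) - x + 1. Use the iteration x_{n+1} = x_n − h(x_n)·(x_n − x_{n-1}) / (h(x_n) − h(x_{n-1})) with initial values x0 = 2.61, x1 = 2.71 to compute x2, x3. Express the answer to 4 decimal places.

h(2.61) = 0.113483, h(2.71) = -0.287719
x2 = 2.710000 − (-0.287719)·(2.710000 − 2.610000) / (-0.287719 − 0.113483) = 2.710000 − (-0.028772)/(-0.401202) = 2.638286
h(2.638286) = 0.001619
x3 = 2.638286 − 0.001619·(2.638286 − 2.710000) / (0.001619 − (-0.287719)) = 2.638286 − (-0.000116)/(0.289338) = 2.638687

2.6383, 2.6387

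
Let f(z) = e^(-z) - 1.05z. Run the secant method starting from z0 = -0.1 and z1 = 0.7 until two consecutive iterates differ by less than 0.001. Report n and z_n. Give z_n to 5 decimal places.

n = 4, z_n = 0.54966

f(-0.1) = 1.2101709, f(0.7) = -0.2384147
z2 = 0.7000000 − (-0.2384147)·(0.8000000)/(-1.4485856) = 0.5683324;  |Δ| = 0.1316676
f(0.5683324) = -0.0302798
z3 = 0.5683324 − (-0.0302798)·(-0.1316676)/(0.2081349) = 0.5491772;  |Δ| = 0.0191552
f(0.5491772) = 0.0007886
z4 = 0.5491772 − 0.0007886·(-0.0191552)/(0.0310684) = 0.5496634;  |Δ| = 0.0004862
|z4 − z3| = 0.0004862 < 0.001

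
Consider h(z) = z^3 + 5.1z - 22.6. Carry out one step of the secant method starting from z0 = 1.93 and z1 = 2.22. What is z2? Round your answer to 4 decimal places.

h(1.93) = -5.567943, h(2.22) = -0.336952
z2 = 2.220000 − (-0.336952)·(2.220000 − 1.930000) / (-0.336952 − (-5.567943)) = 2.220000 − (-0.097716)/(5.230991) = 2.238680

2.2387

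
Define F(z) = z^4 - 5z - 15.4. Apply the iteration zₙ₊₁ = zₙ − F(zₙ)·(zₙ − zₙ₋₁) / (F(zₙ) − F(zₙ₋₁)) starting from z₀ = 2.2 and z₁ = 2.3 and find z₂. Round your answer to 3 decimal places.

2.273

F(2.2) = -2.97440, F(2.3) = 1.08410
z₂ = 2.30000 − 1.08410·(2.30000 − 2.20000) / (1.08410 − (-2.97440)) = 2.30000 − (0.10841)/(4.05850) = 2.27329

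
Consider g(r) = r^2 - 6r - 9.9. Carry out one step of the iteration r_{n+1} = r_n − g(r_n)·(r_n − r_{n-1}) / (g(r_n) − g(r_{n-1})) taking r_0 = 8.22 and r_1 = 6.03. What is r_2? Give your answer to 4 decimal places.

7.2081

g(8.22) = 8.348400, g(6.03) = -9.719100
r_2 = 6.030000 − (-9.719100)·(6.030000 − 8.220000) / (-9.719100 − 8.348400) = 6.030000 − (21.284829)/(-18.067500) = 7.208073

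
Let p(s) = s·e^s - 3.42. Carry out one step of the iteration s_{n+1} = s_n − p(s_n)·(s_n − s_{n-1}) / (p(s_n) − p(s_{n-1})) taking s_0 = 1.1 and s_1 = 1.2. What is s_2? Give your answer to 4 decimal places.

p(1.1) = -0.115417, p(1.2) = 0.564140
s_2 = 1.200000 − 0.564140·(1.200000 − 1.100000) / (0.564140 − (-0.115417)) = 1.200000 − (0.056414)/(0.679558) = 1.116984

1.1170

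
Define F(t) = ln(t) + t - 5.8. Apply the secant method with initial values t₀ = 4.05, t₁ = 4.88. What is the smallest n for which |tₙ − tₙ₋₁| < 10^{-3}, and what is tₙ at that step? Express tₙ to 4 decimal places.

F(4.05) = -0.351283, F(4.88) = 0.665145
t₂ = 4.880000 − 0.665145·(0.830000)/(1.016428) = 4.336852;  |Δ| = 0.543148
F(4.336852) = 0.004001
t₃ = 4.336852 − 0.004001·(-0.543148)/(-0.661144) = 4.333565;  |Δ| = 0.003287
F(4.333565) = -0.000044
t₄ = 4.333565 − (-0.000044)·(-0.003287)/(-0.004045) = 4.333601;  |Δ| = 0.000036
|t₄ − t₃| = 0.000036 < 10^{-3}

n = 4, tₙ = 4.3336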